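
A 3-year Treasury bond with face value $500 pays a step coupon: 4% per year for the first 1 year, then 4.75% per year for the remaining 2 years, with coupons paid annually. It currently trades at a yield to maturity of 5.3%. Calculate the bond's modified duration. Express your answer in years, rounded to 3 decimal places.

Periodic yield y = 0.053. First find Macaulay duration:
  t   CF        PV=CF/(1+0.053)^t    t·PV
  1        20.00        18.9934        18.9934
  2        23.75        21.4194        42.8388
  3       523.75       448.5790     1,345.7370
  Σ                    488.9917     1,407.5691
P = 488.9917; Macaulay duration = 1,407.5691 / 488.9917 = 2.87851 years.
Modified duration = D_Mac / (1 + y) = 2.87851 / 1.053 = 2.73363 years.

2.734 years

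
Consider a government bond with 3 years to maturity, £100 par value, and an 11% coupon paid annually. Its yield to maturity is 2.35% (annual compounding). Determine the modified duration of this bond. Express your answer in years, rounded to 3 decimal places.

Periodic yield y = 0.0235. First find Macaulay duration:
  t   CF        PV=CF/(1+0.0235)^t    t·PV
  1        11.00        10.7474        10.7474
  2        11.00        10.5007        21.0013
  3       111.00       103.5284       310.5852
  Σ                    124.7765       342.3339
P = 124.7765; Macaulay duration = 342.3339 / 124.7765 = 2.74358 years.
Modified duration = D_Mac / (1 + y) = 2.74358 / 1.0235 = 2.68058 years.

2.681 years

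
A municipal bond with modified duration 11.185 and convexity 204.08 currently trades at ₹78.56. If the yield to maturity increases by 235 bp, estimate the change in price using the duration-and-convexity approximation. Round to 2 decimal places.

-₹16.22

Duration effect: -D_mod·Δy = -11.185 × (+0.0235) = -0.2628475
Convexity effect: ½·C·(Δy)² = 0.5 × 204.08 × (0.0235)² = +0.05635159
ΔP/P ≈ -0.2628475 + 0.05635159 = -0.20649591
ΔP ≈ 78.56 × (-0.20649591) = -16.2223186896.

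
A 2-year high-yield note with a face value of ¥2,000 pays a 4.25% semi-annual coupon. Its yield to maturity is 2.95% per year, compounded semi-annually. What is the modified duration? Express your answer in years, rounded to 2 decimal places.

1.91 years

Periodic yield y = 0.01475. First find Macaulay duration:
  t   CF        PV=CF/(1+0.01475)^t    t·PV
  1        42.50        41.8822        41.8822
  2        42.50        41.2735        82.5469
  3        42.50        40.6735       122.0206
  4     2,042.50     1,926.3084     7,705.2337
  Σ                  2,050.1376     7,951.6834
P = 2,050.1376; Macaulay duration = 7,951.6834 / 2,050.1376 = 3.87861 half-year periods = 1.93930 years.
Modified duration = D_Mac / (1 + y) = 1.93930 / 1.01475 = 1.91112 years.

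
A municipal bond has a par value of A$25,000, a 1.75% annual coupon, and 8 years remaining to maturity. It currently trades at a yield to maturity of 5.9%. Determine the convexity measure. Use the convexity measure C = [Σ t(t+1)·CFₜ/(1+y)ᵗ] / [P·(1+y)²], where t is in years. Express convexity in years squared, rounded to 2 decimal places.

58.30

With y = 0.059:
  t   CF        PV=CF/(1+0.059)^t    t·PV        t(t+1)·PV
  1       437.50       413.1256       413.1256         826.2512
  2       437.50       390.1092       780.2183       2,340.6549
  3       437.50       368.3750     1,105.1251       4,420.5003
  4       437.50       347.8518     1,391.4071       6,957.0354
  5       437.50       328.4719     1,642.3596       9,854.1578
  6       437.50       310.1718     1,861.0307      13,027.2152
  7       437.50       292.8912     2,050.2385      16,401.9077
  8    25,437.50    16,080.7665   128,646.1320   1,157,815.1877
  Σ                 18,531.7630   137,889.6368   1,211,642.9101
P = 18,531.7630.
Convexity = Σ t(t+1)·PV / [P·(1+y)²] = 1,211,642.9101 / (18,531.7630 × 1.121481) = 58.29966.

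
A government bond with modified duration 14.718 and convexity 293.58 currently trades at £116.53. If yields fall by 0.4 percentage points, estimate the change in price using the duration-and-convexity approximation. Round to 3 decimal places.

+£7.134

Duration effect: -D_mod·Δy = -14.718 × (-0.004) = +0.058872
Convexity effect: ½·C·(Δy)² = 0.5 × 293.58 × (-0.004)² = +0.00234864
ΔP/P ≈ +0.058872 + 0.00234864 = +0.06122064
ΔP ≈ 116.53 × (+0.06122064) = +7.1340411792.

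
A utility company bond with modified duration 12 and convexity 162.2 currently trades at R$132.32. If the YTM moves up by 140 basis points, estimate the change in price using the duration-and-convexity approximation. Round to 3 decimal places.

-R$20.126

Duration effect: -D_mod·Δy = -12 × (+0.014) = -0.168000
Convexity effect: ½·C·(Δy)² = 0.5 × 162.2 × (0.014)² = +0.0158956
ΔP/P ≈ -0.168000 + 0.0158956 = -0.1521044
ΔP ≈ 132.32 × (-0.1521044) = -20.126454208.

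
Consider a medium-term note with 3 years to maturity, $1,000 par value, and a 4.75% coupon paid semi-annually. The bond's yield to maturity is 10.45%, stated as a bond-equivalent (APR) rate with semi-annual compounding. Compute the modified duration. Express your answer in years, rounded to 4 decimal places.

2.6752 years

Periodic yield y = 0.05225. First find Macaulay duration:
  t   CF        PV=CF/(1+0.05225)^t    t·PV
  1        23.75        22.5707        22.5707
  2        23.75        21.4499        42.8998
  3        23.75        20.3848        61.1545
  4        23.75        19.3726        77.4904
  5        23.75        18.4106        92.0532
  6     1,023.75       754.1892     4,525.1352
  Σ                    856.3779     4,821.3038
P = 856.3779; Macaulay duration = 4,821.3038 / 856.3779 = 5.62988 half-year periods = 2.81494 years.
Modified duration = D_Mac / (1 + y) = 2.81494 / 1.05225 = 2.67516 years.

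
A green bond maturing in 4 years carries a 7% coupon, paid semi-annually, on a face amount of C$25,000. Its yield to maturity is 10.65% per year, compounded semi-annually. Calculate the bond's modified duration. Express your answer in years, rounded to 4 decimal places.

Periodic yield y = 0.05325. First find Macaulay duration:
  t   CF        PV=CF/(1+0.05325)^t    t·PV
  1       875.00       830.7619       830.7619
  2       875.00       788.7604     1,577.5209
  3       875.00       748.8824     2,246.6473
  4       875.00       711.0206     2,844.0824
  5       875.00       675.0730     3,375.3648
  6       875.00       640.9428     3,845.6566
  7       875.00       608.5381     4,259.7667
  8    25,875.00    17,085.5363   136,684.2906
  Σ                 22,089.5156   155,664.0912
P = 22,089.5156; Macaulay duration = 155,664.0912 / 22,089.5156 = 7.04697 half-year periods = 3.52348 years.
Modified duration = D_Mac / (1 + y) = 3.52348 / 1.05325 = 3.34534 years.

3.3453 years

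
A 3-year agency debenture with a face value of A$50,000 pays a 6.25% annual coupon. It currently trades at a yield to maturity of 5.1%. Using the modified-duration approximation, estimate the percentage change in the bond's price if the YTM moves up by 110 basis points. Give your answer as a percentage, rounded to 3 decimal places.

-2.962%

Periodic yield y = 0.051. Modified duration first:
  t   CF        PV=CF/(1+0.051)^t    t·PV
  1     3,125.00     2,973.3587     2,973.3587
  2     3,125.00     2,829.0758     5,658.1517
  3    53,125.00    45,760.5036   137,281.5107
  Σ                 51,562.9381   145,913.0211
P = 51,562.9381; D_Mac = 2.82980 yrs; D_mod = 2.82980/(1+0.051) = 2.69249 yrs.
ΔP/P ≈ -D_mod · Δy = -2.69249 × (+0.011) = -0.029617 = -2.9617%.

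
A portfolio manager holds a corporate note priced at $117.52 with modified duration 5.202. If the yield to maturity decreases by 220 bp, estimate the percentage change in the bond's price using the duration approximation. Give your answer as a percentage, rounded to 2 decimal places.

+11.44%

Duration approximation: ΔP/P ≈ -D_mod · Δy = -5.202 × (-0.022) = +0.114444.
As a percentage: +11.4444%.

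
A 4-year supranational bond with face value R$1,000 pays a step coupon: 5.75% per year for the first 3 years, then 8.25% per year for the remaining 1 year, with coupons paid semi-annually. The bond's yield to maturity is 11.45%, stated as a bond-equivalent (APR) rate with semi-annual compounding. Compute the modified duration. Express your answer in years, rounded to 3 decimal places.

3.392 years

Periodic yield y = 0.05725. First find Macaulay duration:
  t   CF        PV=CF/(1+0.05725)^t    t·PV
  1        28.75        27.1932        27.1932
  2        28.75        25.7207        51.4414
  3        28.75        24.3279        72.9837
  4        28.75        23.0106        92.0422
  5        28.75        21.7645       108.8227
  6        28.75        20.5860       123.5159
  7        41.25        27.9370       195.5591
  8     1,041.25       667.0117     5,336.0937
  Σ                    837.5516     6,007.6520
P = 837.5516; Macaulay duration = 6,007.6520 / 837.5516 = 7.17287 half-year periods = 3.58644 years.
Modified duration = D_Mac / (1 + y) = 3.58644 / 1.05725 = 3.39223 years.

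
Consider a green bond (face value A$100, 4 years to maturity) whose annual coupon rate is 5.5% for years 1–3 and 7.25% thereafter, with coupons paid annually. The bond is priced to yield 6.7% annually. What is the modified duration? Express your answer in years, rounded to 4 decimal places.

Periodic yield y = 0.067. First find Macaulay duration:
  t   CF        PV=CF/(1+0.067)^t    t·PV
  1         5.50         5.1546         5.1546
  2         5.50         4.8310         9.6619
  3         5.50         4.5276        13.5828
  4       107.25        82.7446       330.9784
  Σ                     97.2578       359.3778
P = 97.2578; Macaulay duration = 359.3778 / 97.2578 = 3.69510 years.
Modified duration = D_Mac / (1 + y) = 3.69510 / 1.067 = 3.46308 years.

3.4631 years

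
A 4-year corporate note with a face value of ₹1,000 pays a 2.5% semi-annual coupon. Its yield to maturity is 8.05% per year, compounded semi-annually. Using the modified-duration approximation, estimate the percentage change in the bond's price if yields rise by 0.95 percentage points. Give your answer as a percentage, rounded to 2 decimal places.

-3.48%

Periodic yield y = 0.04025. Modified duration first:
  t   CF        PV=CF/(1+0.04025)^t    t·PV
  1        12.50        12.0163        12.0163
  2        12.50        11.5514        23.1028
  3        12.50        11.1044        33.3133
  4        12.50        10.6748        42.6991
  5        12.50        10.2617        51.3087
  6        12.50         9.8647        59.1882
  7        12.50         9.4830        66.3810
  8     1,012.50       738.4026     5,907.2211
  Σ                    813.3591     6,195.2306
P = 813.3591; D_Mac = 7.61685 half-year periods = 3.80842 yrs; D_mod = 3.80842/(1+0.04025) = 3.66107 yrs.
ΔP/P ≈ -D_mod · Δy = -3.66107 × (+0.0095) = -0.034780 = -3.4780%.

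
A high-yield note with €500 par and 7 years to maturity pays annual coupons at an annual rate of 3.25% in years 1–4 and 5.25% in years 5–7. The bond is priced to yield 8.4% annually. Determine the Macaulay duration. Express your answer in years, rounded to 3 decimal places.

6.232 years

Periodic yield y = 0.084. Discount each cash flow and weight by its year:
  t   CF        PV=CF/(1+0.084)^t    t·PV
  1        16.25        14.9908        14.9908
  2        16.25        13.8291        27.6583
  3        16.25        12.7575        38.2725
  4        16.25        11.7689        47.0756
  5        26.25        17.5381        87.6906
  6        26.25        16.1791        97.0744
  7       526.25       299.2176     2,094.5232
  Σ                    386.2811     2,407.2854
Price P = Σ PV = 386.2811.
Macaulay duration = Σ(t·PV) / P = 2,407.2854 / 386.2811 = 6.23195 years.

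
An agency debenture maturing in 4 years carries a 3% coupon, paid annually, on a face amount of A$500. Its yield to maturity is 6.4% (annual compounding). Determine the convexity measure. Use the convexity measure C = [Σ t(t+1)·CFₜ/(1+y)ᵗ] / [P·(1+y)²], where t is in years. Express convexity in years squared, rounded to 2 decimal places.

With y = 0.064:
  t   CF        PV=CF/(1+0.064)^t    t·PV        t(t+1)·PV
  1        15.00        14.0977        14.0977          28.1955
  2        15.00        13.2498        26.4995          79.4986
  3        15.00        12.4528        37.3583         149.4334
  4       515.00       401.8285     1,607.3139       8,036.5696
  Σ                    441.6288     1,685.2695       8,293.6971
P = 441.6288.
Convexity = Σ t(t+1)·PV / [P·(1+y)²] = 8,293.6971 / (441.6288 × 1.132096) = 16.58852.

16.59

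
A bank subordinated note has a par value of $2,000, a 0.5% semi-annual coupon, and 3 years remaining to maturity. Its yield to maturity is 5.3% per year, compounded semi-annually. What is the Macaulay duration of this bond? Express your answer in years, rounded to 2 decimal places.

2.98 years

Periodic yield y = 0.0265. Discount each cash flow and weight by its period:
  t   CF        PV=CF/(1+0.0265)^t    t·PV
  1         5.00         4.8709         4.8709
  2         5.00         4.7452         9.4903
  3         5.00         4.6227        13.8680
  4         5.00         4.5033        18.0133
  5         5.00         4.3871        21.9354
  6     2,005.00     1,713.8020    10,282.8122
  Σ                  1,736.9312    10,350.9902
Price P = Σ PV = 1,736.9312.
Macaulay duration = Σ(t·PV) / P = 10,350.9902 / 1,736.9312 = 5.95936 half-year periods.
In years: 5.95936 / 2 = 2.97968 years.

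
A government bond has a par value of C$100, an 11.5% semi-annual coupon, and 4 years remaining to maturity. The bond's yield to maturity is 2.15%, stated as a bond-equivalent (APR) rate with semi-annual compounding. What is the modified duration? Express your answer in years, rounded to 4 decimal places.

3.3888 years

Periodic yield y = 0.01075. First find Macaulay duration:
  t   CF        PV=CF/(1+0.01075)^t    t·PV
  1         5.75         5.6888         5.6888
  2         5.75         5.6283        11.2567
  3         5.75         5.5685        16.7054
  4         5.75         5.5093        22.0370
  5         5.75         5.4507        27.2533
  6         5.75         5.3927        32.3561
  7         5.75         5.3353        37.3473
  8       105.75        97.0801       776.6411
  Σ                    135.6537       929.2858
P = 135.6537; Macaulay duration = 929.2858 / 135.6537 = 6.85043 half-year periods = 3.42521 years.
Modified duration = D_Mac / (1 + y) = 3.42521 / 1.01075 = 3.38878 years.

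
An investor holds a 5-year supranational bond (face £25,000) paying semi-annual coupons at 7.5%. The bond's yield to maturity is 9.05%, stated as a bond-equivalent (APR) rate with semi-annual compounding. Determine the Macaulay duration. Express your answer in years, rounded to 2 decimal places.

4.23 years

Periodic yield y = 0.04525. Discount each cash flow and weight by its period:
  t   CF        PV=CF/(1+0.04525)^t    t·PV
  1       937.50       896.9146       896.9146
  2       937.50       858.0862     1,716.1724
  3       937.50       820.9387     2,462.8162
  4       937.50       785.3994     3,141.5976
  5       937.50       751.3986     3,756.9931
  6       937.50       718.8698     4,313.2186
  7       937.50       687.7491     4,814.2438
  8       937.50       657.9757     5,263.8057
  9       937.50       629.4912     5,665.4212
  10   25,937.50    16,661.9701   166,619.7014
  Σ                 23,468.7936   198,650.8847
Price P = Σ PV = 23,468.7936.
Macaulay duration = Σ(t·PV) / P = 198,650.8847 / 23,468.7936 = 8.46447 half-year periods.
In years: 8.46447 / 2 = 4.23223 years.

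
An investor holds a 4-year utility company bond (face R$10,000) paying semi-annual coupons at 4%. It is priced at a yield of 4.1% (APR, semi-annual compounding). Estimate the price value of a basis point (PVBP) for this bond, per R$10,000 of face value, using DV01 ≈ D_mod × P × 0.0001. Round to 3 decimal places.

R$3.647

Periodic yield y = 0.0205.
  t   CF        PV=CF/(1+0.0205)^t    t·PV
  1       200.00       195.9824       195.9824
  2       200.00       192.0454       384.0909
  3       200.00       188.1876       564.5628
  4       200.00       184.4072       737.6289
  5       200.00       180.7028       903.5141
  6       200.00       177.0728     1,062.4370
  7       200.00       173.5158     1,214.6103
  8    10,200.00     8,671.5374    69,372.2989
  Σ                  9,963.4514    74,435.1253
P = 9,963.4514; D_Mac = 7.47082 half-year periods = 3.73541 yrs; D_mod = 3.66037 yrs.
DV01 ≈ 3.66037 × 9,963.4514 × 0.0001 = 3.646993.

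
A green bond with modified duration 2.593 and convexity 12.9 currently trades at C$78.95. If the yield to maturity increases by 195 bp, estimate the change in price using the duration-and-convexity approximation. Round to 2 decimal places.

-C$3.80

Duration effect: -D_mod·Δy = -2.593 × (+0.0195) = -0.0505635
Convexity effect: ½·C·(Δy)² = 0.5 × 12.9 × (0.0195)² = +0.0024526125
ΔP/P ≈ -0.0505635 + 0.0024526125 = -0.0481108875
ΔP ≈ 78.95 × (-0.0481108875) = -3.798354568125.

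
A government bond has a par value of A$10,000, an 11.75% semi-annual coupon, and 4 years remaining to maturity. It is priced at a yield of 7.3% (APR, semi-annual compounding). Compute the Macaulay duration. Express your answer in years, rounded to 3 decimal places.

Periodic yield y = 0.0365. Discount each cash flow and weight by its period:
  t   CF        PV=CF/(1+0.0365)^t    t·PV
  1       587.50       566.8114       566.8114
  2       587.50       546.8513     1,093.7026
  3       587.50       527.5941     1,582.7824
  4       587.50       509.0151     2,036.0603
  5       587.50       491.0903     2,455.4514
  6       587.50       473.7967     2,842.7802
  7       587.50       457.1121     3,199.7848
  8    10,587.50     7,947.6544    63,581.2349
  Σ                 11,519.9254    77,358.6080
Price P = Σ PV = 11,519.9254.
Macaulay duration = Σ(t·PV) / P = 77,358.6080 / 11,519.9254 = 6.71520 half-year periods.
In years: 6.71520 / 2 = 3.35760 years.

3.358 years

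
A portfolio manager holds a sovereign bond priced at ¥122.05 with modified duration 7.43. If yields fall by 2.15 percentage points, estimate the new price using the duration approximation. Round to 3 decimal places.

Duration approximation: ΔP/P ≈ -D_mod · Δy = -7.43 × (-0.0215) = +0.159745.
New price ≈ 122.05 × (1 + 0.159745) = 141.54687725.

¥141.547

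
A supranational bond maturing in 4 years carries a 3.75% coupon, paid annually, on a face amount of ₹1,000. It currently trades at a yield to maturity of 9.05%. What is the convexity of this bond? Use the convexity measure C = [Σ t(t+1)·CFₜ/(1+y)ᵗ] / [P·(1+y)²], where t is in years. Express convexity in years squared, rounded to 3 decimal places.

15.507

With y = 0.0905:
  t   CF        PV=CF/(1+0.0905)^t    t·PV        t(t+1)·PV
  1        37.50        34.3879        34.3879          68.7758
  2        37.50        31.5341        63.0681         189.2044
  3        37.50        28.9171        86.7512         347.0048
  4     1,037.50       733.6441     2,934.5764      14,672.8819
  Σ                    828.4831     3,118.7836      15,277.8669
P = 828.4831.
Convexity = Σ t(t+1)·PV / [P·(1+y)²] = 15,277.8669 / (828.4831 × 1.189190) = 15.50700.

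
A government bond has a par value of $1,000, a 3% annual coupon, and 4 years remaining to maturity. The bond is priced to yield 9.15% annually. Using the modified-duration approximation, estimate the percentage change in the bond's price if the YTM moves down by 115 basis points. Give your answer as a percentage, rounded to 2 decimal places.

+4.01%

Periodic yield y = 0.0915. Modified duration first:
  t   CF        PV=CF/(1+0.0915)^t    t·PV
  1        30.00        27.4851        27.4851
  2        30.00        25.1810        50.3621
  3        30.00        23.0701        69.2104
  4     1,030.00       725.6752     2,902.7007
  Σ                    801.4115     3,049.7583
P = 801.4115; D_Mac = 3.80548 yrs; D_mod = 3.80548/(1+0.0915) = 3.48647 yrs.
ΔP/P ≈ -D_mod · Δy = -3.48647 × (-0.0115) = +0.040094 = +4.0094%.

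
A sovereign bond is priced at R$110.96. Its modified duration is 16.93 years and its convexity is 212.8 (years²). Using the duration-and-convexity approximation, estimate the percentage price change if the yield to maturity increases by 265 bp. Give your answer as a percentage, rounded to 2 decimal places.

-37.39%

Duration effect: -D_mod·Δy = -16.93 × (+0.0265) = -0.448645
Convexity effect: ½·C·(Δy)² = 0.5 × 212.8 × (0.0265)² = +0.0747194
ΔP/P ≈ -0.448645 + 0.0747194 = -0.3739256
= -37.39256%.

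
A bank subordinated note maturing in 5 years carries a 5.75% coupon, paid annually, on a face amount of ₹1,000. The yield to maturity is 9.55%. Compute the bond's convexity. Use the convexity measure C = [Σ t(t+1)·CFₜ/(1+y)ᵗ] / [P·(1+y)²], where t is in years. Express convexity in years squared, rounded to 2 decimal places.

With y = 0.0955:
  t   CF        PV=CF/(1+0.0955)^t    t·PV        t(t+1)·PV
  1        57.50        52.4874        52.4874         104.9749
  2        57.50        47.9119        95.8237         287.4712
  3        57.50        43.7352       131.2055         524.8219
  4        57.50        39.9226       159.6902         798.4511
  5     1,057.50       670.2217     3,351.1084      20,106.6501
  Σ                    854.2787     3,790.3152      21,822.3692
P = 854.2787.
Convexity = Σ t(t+1)·PV / [P·(1+y)²] = 21,822.3692 / (854.2787 × 1.200120) = 21.28519.

21.29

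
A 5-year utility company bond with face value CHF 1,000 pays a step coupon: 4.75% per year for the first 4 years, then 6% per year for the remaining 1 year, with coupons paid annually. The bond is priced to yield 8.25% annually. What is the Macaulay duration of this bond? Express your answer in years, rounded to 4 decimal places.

4.5324 years

Periodic yield y = 0.0825. Discount each cash flow and weight by its year:
  t   CF        PV=CF/(1+0.0825)^t    t·PV
  1        47.50        43.8799        43.8799
  2        47.50        40.5357        81.0714
  3        47.50        37.4464       112.3392
  4        47.50        34.5925       138.3700
  5     1,060.00       713.1261     3,565.6306
  Σ                    869.5806     3,941.2911
Price P = Σ PV = 869.5806.
Macaulay duration = Σ(t·PV) / P = 3,941.2911 / 869.5806 = 4.53240 years.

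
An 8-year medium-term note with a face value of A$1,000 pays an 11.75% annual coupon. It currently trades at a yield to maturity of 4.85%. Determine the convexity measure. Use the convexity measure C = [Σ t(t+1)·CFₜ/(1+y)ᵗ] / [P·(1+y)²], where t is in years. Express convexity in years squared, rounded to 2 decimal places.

44.16

With y = 0.0485:
  t   CF        PV=CF/(1+0.0485)^t    t·PV        t(t+1)·PV
  1       117.50       112.0649       112.0649         224.1297
  2       117.50       106.8811       213.7622         641.2867
  3       117.50       101.9372       305.8115       1,223.2460
  4       117.50        97.2219       388.8876       1,944.4381
  5       117.50        92.7248       463.6238       2,781.7426
  6       117.50        88.4356       530.6138       3,714.2963
  7       117.50        84.3449       590.4143       4,723.3143
  8     1,117.50       765.0680     6,120.5442      55,084.8980
  Σ                  1,448.6784     8,725.7223      70,337.3519
P = 1,448.6784.
Convexity = Σ t(t+1)·PV / [P·(1+y)²] = 70,337.3519 / (1,448.6784 × 1.099352) = 44.16489.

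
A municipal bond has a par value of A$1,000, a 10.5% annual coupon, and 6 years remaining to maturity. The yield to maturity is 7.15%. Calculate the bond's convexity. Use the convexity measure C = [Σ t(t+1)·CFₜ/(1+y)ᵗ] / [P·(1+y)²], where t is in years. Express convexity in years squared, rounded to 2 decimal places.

27.25

With y = 0.0715:
  t   CF        PV=CF/(1+0.0715)^t    t·PV        t(t+1)·PV
  1       105.00        97.9935        97.9935         195.9869
  2       105.00        91.4545       182.9089         548.7268
  3       105.00        85.3518       256.0555       1,024.2218
  4       105.00        79.6564       318.6255       1,593.1277
  5       105.00        74.3410       371.7050       2,230.2301
  6     1,105.00       730.1452     4,380.8711      30,666.0978
  Σ                  1,158.9423     5,608.1595      36,258.3912
P = 1,158.9423.
Convexity = Σ t(t+1)·PV / [P·(1+y)²] = 36,258.3912 / (1,158.9423 × 1.148112) = 27.24974.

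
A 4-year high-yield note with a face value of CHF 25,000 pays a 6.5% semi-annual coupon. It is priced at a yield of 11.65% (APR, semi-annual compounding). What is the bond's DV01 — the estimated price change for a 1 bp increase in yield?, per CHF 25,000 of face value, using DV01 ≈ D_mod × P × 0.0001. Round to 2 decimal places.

CHF 7.02

Periodic yield y = 0.05825.
  t   CF        PV=CF/(1+0.05825)^t    t·PV
  1       812.50       767.7770       767.7770
  2       812.50       725.5157     1,451.0314
  3       812.50       685.5806     2,056.7419
  4       812.50       647.8437     2,591.3749
  5       812.50       612.1840     3,060.9201
  6       812.50       578.4871     3,470.9228
  7       812.50       546.6451     3,826.5154
  8    25,812.50    16,410.5770   131,284.6162
  Σ                 20,974.6103   148,509.8997
P = 20,974.6103; D_Mac = 7.08046 half-year periods = 3.54023 yrs; D_mod = 3.34536 yrs.
DV01 ≈ 3.34536 × 20,974.6103 × 0.0001 = 7.016768.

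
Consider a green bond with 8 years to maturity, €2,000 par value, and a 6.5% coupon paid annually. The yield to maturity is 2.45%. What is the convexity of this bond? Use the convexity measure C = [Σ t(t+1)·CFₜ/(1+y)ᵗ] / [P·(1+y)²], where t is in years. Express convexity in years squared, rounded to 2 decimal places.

With y = 0.0245:
  t   CF        PV=CF/(1+0.0245)^t    t·PV        t(t+1)·PV
  1       130.00       126.8912       126.8912         253.7823
  2       130.00       123.8567       247.7134         743.1401
  3       130.00       120.8948       362.6843       1,450.7371
  4       130.00       118.0037       472.0147       2,360.0733
  5       130.00       115.1817       575.9086       3,455.4514
  6       130.00       112.4272       674.5635       4,721.9444
  7       130.00       109.7386       768.1705       6,145.3644
  8     2,130.00     1,755.0274    14,040.2192     126,361.9729
  Σ                  2,582.0213    17,268.1653     145,492.4659
P = 2,582.0213.
Convexity = Σ t(t+1)·PV / [P·(1+y)²] = 145,492.4659 / (2,582.0213 × 1.049600) = 53.68547.

53.69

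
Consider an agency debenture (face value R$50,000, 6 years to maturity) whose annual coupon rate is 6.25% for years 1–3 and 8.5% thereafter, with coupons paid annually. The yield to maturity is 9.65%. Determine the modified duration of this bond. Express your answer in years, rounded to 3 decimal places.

4.649 years

Periodic yield y = 0.0965. First find Macaulay duration:
  t   CF        PV=CF/(1+0.0965)^t    t·PV
  1     3,125.00     2,849.9772     2,849.9772
  2     3,125.00     2,599.1584     5,198.3168
  3     3,125.00     2,370.4135     7,111.2405
  4     4,250.00     2,940.0478    11,760.1911
  5     4,250.00     2,681.3021    13,406.5106
  6    54,250.00    31,213.8922   187,283.3533
  Σ                 44,654.7912   227,609.5895
P = 44,654.7912; Macaulay duration = 227,609.5895 / 44,654.7912 = 5.09709 years.
Modified duration = D_Mac / (1 + y) = 5.09709 / 1.0965 = 4.64851 years.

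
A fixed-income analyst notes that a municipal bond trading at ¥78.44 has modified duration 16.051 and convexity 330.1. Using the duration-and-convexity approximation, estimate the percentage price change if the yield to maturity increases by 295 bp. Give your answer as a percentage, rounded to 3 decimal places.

Duration effect: -D_mod·Δy = -16.051 × (+0.0295) = -0.4735045
Convexity effect: ½·C·(Δy)² = 0.5 × 330.1 × (0.0295)² = +0.1436347625
ΔP/P ≈ -0.4735045 + 0.1436347625 = -0.3298697375
= -32.98697375%.

-32.987%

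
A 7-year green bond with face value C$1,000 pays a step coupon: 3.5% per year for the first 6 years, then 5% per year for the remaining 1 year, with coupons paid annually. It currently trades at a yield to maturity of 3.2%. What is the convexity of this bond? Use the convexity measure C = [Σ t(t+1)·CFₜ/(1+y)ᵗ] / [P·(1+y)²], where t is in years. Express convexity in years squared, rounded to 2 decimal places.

46.05

With y = 0.032:
  t   CF        PV=CF/(1+0.032)^t    t·PV        t(t+1)·PV
  1        35.00        33.9147        33.9147          67.8295
  2        35.00        32.8631        65.7262         197.1787
  3        35.00        31.8441        95.5323         382.1292
  4        35.00        30.8567       123.4267         617.1337
  5        35.00        29.8999       149.4994         896.9966
  6        35.00        28.9728       173.8366       1,216.8559
  7     1,050.00       842.2314     5,895.6197      47,164.9572
  Σ                  1,030.5826     6,537.5556      50,543.0807
P = 1,030.5826.
Convexity = Σ t(t+1)·PV / [P·(1+y)²] = 50,543.0807 / (1,030.5826 × 1.065024) = 46.04892.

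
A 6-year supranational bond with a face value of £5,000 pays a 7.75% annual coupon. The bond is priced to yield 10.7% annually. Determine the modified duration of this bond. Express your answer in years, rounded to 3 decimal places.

4.465 years

Periodic yield y = 0.107. First find Macaulay duration:
  t   CF        PV=CF/(1+0.107)^t    t·PV
  1       387.50       350.0452       350.0452
  2       387.50       316.2106       632.4213
  3       387.50       285.6465       856.9394
  4       387.50       258.0365     1,032.1462
  5       387.50       233.0953     1,165.4767
  6     5,387.50     2,927.5314    17,565.1882
  Σ                  4,370.5655    21,602.2170
P = 4,370.5655; Macaulay duration = 21,602.2170 / 4,370.5655 = 4.94266 years.
Modified duration = D_Mac / (1 + y) = 4.94266 / 1.107 = 4.46491 years.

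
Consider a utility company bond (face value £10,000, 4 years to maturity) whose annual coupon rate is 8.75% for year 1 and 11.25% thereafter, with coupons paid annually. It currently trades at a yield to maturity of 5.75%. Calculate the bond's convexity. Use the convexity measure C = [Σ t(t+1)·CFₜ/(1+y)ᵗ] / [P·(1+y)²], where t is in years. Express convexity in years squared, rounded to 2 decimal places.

With y = 0.0575:
  t   CF        PV=CF/(1+0.0575)^t    t·PV        t(t+1)·PV
  1       875.00       827.4232       827.4232       1,654.8463
  2     1,125.00     1,005.9856     2,011.9712       6,035.9137
  3     1,125.00       951.2866     2,853.8599      11,415.4396
  4    11,125.00     8,895.6670    35,582.6679     177,913.3393
  Σ                 11,680.3624    41,275.9222     197,019.5389
P = 11,680.3624.
Convexity = Σ t(t+1)·PV / [P·(1+y)²] = 197,019.5389 / (11,680.3624 × 1.118306) = 15.08316.

15.08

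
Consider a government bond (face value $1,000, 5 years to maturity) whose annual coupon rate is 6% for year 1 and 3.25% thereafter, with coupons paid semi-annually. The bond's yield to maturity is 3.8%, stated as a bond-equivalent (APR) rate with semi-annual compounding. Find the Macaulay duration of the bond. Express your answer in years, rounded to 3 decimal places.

4.546 years

Periodic yield y = 0.019. Discount each cash flow and weight by its period:
  t   CF        PV=CF/(1+0.019)^t    t·PV
  1        30.00        29.4406        29.4406
  2        30.00        28.8917        57.7834
  3        16.25        15.3579        46.0736
  4        16.25        15.0715        60.2860
  5        16.25        14.7905        73.9524
  6        16.25        14.5147        87.0882
  7        16.25        14.2441        99.7085
  8        16.25        13.9785       111.8278
  9        16.25        13.7178       123.4606
  10    1,016.25       841.8965     8,418.9653
  Σ                  1,001.9038     9,108.5864
Price P = Σ PV = 1,001.9038.
Macaulay duration = Σ(t·PV) / P = 9,108.5864 / 1,001.9038 = 9.09128 half-year periods.
In years: 9.09128 / 2 = 4.54564 years.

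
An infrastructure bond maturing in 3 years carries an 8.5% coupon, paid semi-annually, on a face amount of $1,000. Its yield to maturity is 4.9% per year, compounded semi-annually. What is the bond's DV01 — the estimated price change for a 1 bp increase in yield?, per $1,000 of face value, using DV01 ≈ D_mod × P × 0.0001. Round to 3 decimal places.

Periodic yield y = 0.0245.
  t   CF        PV=CF/(1+0.0245)^t    t·PV
  1        42.50        41.4837        41.4837
  2        42.50        40.4916        80.9832
  3        42.50        39.5233       118.5699
  4        42.50        38.5781       154.3125
  5        42.50        37.6556       188.2778
  6     1,042.50       901.5800     5,409.4802
  Σ                  1,099.3123     5,993.1072
P = 1,099.3123; D_Mac = 5.45169 half-year periods = 2.72584 yrs; D_mod = 2.66066 yrs.
DV01 ≈ 2.66066 × 1,099.3123 × 0.0001 = 0.292489.

$0.292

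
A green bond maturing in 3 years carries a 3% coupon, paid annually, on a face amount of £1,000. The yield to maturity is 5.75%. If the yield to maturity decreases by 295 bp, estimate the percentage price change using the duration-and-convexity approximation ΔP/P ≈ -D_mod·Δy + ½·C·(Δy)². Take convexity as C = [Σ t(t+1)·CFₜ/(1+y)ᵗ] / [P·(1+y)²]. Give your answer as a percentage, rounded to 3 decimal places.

+8.565%

With y = 0.0575:
  t   CF        PV=CF/(1+0.0575)^t    t·PV        t(t+1)·PV
  1        30.00        28.3688        28.3688          56.7376
  2        30.00        26.8263        53.6526         160.9577
  3     1,030.00       870.9558     2,612.8673      10,451.4691
  Σ                    926.1508     2,694.8886      10,669.1644
P = 926.1508; D_Mac = 2.90977 yrs; D_mod = 2.75156 yrs; C = 10.30120.
Duration effect: -2.75156 × (-0.0295) = +0.081171
Convexity effect: 0.5 × 10.30120 × (-0.0295)² = +0.0044823
ΔP/P ≈ +0.081171 + 0.0044823 = +0.085653 = +8.5653%.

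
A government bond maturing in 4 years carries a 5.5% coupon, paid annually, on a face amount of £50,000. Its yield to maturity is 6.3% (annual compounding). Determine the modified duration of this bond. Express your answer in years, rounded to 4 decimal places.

Periodic yield y = 0.063. First find Macaulay duration:
  t   CF        PV=CF/(1+0.063)^t    t·PV
  1     2,750.00     2,587.0179     2,587.0179
  2     2,750.00     2,433.6951     4,867.3902
  3     2,750.00     2,289.4592     6,868.3775
  4    52,750.00    41,313.2543   165,253.0170
  Σ                 48,623.4264   179,575.8026
P = 48,623.4264; Macaulay duration = 179,575.8026 / 48,623.4264 = 3.69320 years.
Modified duration = D_Mac / (1 + y) = 3.69320 / 1.063 = 3.47431 years.

3.4743 years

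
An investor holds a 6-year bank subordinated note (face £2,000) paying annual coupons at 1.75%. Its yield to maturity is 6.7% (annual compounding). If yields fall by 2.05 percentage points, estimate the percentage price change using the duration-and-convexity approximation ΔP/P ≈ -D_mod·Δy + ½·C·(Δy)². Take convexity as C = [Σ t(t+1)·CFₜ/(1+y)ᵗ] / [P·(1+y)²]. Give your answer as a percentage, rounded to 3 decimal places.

+11.681%

With y = 0.067:
  t   CF        PV=CF/(1+0.067)^t    t·PV        t(t+1)·PV
  1        35.00        32.8022        32.8022          65.6045
  2        35.00        30.7425        61.4850         184.4550
  3        35.00        28.8121        86.4363         345.7451
  4        35.00        27.0029       108.0116         540.0579
  5        35.00        25.3073       126.5365         759.2192
  6     2,035.00     1,379.0433     8,274.2597      57,919.8179
  Σ                  1,523.7103     8,689.5313      59,814.8996
P = 1,523.7103; D_Mac = 5.70288 yrs; D_mod = 5.34478 yrs; C = 34.48086.
Duration effect: -5.34478 × (-0.0205) = +0.109568
Convexity effect: 0.5 × 34.48086 × (-0.0205)² = +0.0072453
ΔP/P ≈ +0.109568 + 0.0072453 = +0.116813 = +11.6813%.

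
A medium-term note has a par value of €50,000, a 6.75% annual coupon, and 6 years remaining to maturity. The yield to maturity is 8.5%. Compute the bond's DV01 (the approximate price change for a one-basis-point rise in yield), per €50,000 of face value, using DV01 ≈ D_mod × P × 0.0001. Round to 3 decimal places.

Periodic yield y = 0.085.
  t   CF        PV=CF/(1+0.085)^t    t·PV
  1     3,375.00     3,110.5991     3,110.5991
  2     3,375.00     2,866.9116     5,733.8232
  3     3,375.00     2,642.3148     7,926.9445
  4     3,375.00     2,435.3132     9,741.2528
  5     3,375.00     2,244.5283    11,222.6415
  6    53,375.00    32,715.9442   196,295.6653
  Σ                 46,015.6112   234,030.9264
P = 46,015.6112; D_Mac = 5.08590 yrs; D_mod = 4.68747 yrs.
DV01 ≈ 4.68747 × 46,015.6112 × 0.0001 = 21.569671.

€21.570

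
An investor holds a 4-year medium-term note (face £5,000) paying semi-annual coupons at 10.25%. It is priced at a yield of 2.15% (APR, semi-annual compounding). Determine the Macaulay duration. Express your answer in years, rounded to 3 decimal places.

3.469 years

Periodic yield y = 0.01075. Discount each cash flow and weight by its period:
  t   CF        PV=CF/(1+0.01075)^t    t·PV
  1       256.25       253.5246       253.5246
  2       256.25       250.8282       501.6564
  3       256.25       248.1605       744.4814
  4       256.25       245.5211       982.0845
  5       256.25       242.9098     1,214.5492
  6       256.25       240.3263     1,441.9580
  7       256.25       237.7703     1,664.3922
  8     5,256.25     4,825.3188    38,602.5505
  Σ                  6,544.3597    45,405.1970
Price P = Σ PV = 6,544.3597.
Macaulay duration = Σ(t·PV) / P = 45,405.1970 / 6,544.3597 = 6.93807 half-year periods.
In years: 6.93807 / 2 = 3.46903 years.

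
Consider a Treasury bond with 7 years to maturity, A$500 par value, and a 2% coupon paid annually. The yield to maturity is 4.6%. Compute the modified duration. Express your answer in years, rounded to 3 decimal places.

Periodic yield y = 0.046. First find Macaulay duration:
  t   CF        PV=CF/(1+0.046)^t    t·PV
  1        10.00         9.5602         9.5602
  2        10.00         9.1398        18.2796
  3        10.00         8.7379        26.2136
  4        10.00         8.3536        33.4144
  5        10.00         7.9862        39.9311
  6        10.00         7.6350        45.8101
  7       510.00       372.2617     2,605.8321
  Σ                    423.6744     2,779.0411
P = 423.6744; Macaulay duration = 2,779.0411 / 423.6744 = 6.55938 years.
Modified duration = D_Mac / (1 + y) = 6.55938 / 1.046 = 6.27092 years.

6.271 years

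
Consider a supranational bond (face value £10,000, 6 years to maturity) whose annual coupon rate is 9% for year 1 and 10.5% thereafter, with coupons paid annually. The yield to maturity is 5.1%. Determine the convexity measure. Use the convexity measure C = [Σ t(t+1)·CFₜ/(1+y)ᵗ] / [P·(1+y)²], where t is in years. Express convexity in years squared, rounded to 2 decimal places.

29.08

With y = 0.051:
  t   CF        PV=CF/(1+0.051)^t    t·PV        t(t+1)·PV
  1       900.00       856.3273       856.3273       1,712.6546
  2     1,050.00       950.5695     1,901.1390       5,703.4169
  3     1,050.00       904.4429     2,713.3287      10,853.3147
  4     1,050.00       860.5546     3,442.2184      17,211.0922
  5     1,050.00       818.7960     4,093.9801      24,563.8804
  6    11,050.00     8,198.7186    49,192.3117     344,346.1822
  Σ                 12,589.4089    62,199.3052     404,390.5410
P = 12,589.4089.
Convexity = Σ t(t+1)·PV / [P·(1+y)²] = 404,390.5410 / (12,589.4089 × 1.104601) = 29.07972.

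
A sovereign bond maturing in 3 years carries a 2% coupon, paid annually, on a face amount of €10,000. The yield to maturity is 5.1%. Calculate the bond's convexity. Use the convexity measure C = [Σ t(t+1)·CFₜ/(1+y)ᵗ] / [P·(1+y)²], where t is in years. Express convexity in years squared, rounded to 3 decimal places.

10.568

With y = 0.051:
  t   CF        PV=CF/(1+0.051)^t    t·PV        t(t+1)·PV
  1       200.00       190.2950       190.2950         380.5899
  2       200.00       181.0609       362.1217       1,086.3651
  3    10,200.00     8,786.0167    26,358.0501     105,432.2002
  Σ                  9,157.3725    26,910.4667     106,899.1553
P = 9,157.3725.
Convexity = Σ t(t+1)·PV / [P·(1+y)²] = 106,899.1553 / (9,157.3725 × 1.104601) = 10.56813.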